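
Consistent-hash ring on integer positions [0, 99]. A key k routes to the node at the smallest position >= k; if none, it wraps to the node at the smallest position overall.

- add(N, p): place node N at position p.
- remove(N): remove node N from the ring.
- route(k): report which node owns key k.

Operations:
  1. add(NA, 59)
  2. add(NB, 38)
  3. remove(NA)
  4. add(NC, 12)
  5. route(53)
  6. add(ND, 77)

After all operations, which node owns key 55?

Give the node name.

Op 1: add NA@59 -> ring=[59:NA]
Op 2: add NB@38 -> ring=[38:NB,59:NA]
Op 3: remove NA -> ring=[38:NB]
Op 4: add NC@12 -> ring=[12:NC,38:NB]
Op 5: route key 53: none >= 53, wrap to smallest pos 12 -> NC
Op 6: add ND@77 -> ring=[12:NC,38:NB,77:ND]
Final route key 55: smallest pos >= 55 is 77 -> ND

Answer: ND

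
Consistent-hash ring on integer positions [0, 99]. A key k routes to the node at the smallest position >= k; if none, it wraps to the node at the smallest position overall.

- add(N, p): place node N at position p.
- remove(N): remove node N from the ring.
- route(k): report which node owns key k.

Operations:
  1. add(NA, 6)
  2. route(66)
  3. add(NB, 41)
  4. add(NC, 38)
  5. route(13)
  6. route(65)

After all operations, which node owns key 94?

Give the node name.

Op 1: add NA@6 -> ring=[6:NA]
Op 2: route key 66: none >= 66, wrap to smallest pos 6 -> NA
Op 3: add NB@41 -> ring=[6:NA,41:NB]
Op 4: add NC@38 -> ring=[6:NA,38:NC,41:NB]
Op 5: route key 13: smallest pos >= 13 is 38 -> NC
Op 6: route key 65: none >= 65, wrap to smallest pos 6 -> NA
Final route key 94: none >= 94, wrap to smallest pos 6 -> NA

Answer: NA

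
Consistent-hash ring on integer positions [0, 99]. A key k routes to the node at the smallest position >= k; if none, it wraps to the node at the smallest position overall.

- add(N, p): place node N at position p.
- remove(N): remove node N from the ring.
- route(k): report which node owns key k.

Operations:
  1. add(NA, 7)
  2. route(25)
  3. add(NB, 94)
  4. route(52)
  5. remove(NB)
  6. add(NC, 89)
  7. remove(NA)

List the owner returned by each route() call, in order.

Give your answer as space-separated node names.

Answer: NA NB

Derivation:
Op 1: add NA@7 -> ring=[7:NA]
Op 2: route key 25: none >= 25, wrap to smallest pos 7 -> NA
Op 3: add NB@94 -> ring=[7:NA,94:NB]
Op 4: route key 52: smallest pos >= 52 is 94 -> NB
Op 5: remove NB -> ring=[7:NA]
Op 6: add NC@89 -> ring=[7:NA,89:NC]
Op 7: remove NA -> ring=[89:NC]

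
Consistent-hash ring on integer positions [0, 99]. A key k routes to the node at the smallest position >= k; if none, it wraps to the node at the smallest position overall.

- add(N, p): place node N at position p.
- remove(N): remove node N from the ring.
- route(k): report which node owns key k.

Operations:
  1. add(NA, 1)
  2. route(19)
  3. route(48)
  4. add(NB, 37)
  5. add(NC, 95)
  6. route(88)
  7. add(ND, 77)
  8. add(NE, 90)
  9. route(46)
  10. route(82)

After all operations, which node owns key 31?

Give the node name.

Op 1: add NA@1 -> ring=[1:NA]
Op 2: route key 19: none >= 19, wrap to smallest pos 1 -> NA
Op 3: route key 48: none >= 48, wrap to smallest pos 1 -> NA
Op 4: add NB@37 -> ring=[1:NA,37:NB]
Op 5: add NC@95 -> ring=[1:NA,37:NB,95:NC]
Op 6: route key 88: smallest pos >= 88 is 95 -> NC
Op 7: add ND@77 -> ring=[1:NA,37:NB,77:ND,95:NC]
Op 8: add NE@90 -> ring=[1:NA,37:NB,77:ND,90:NE,95:NC]
Op 9: route key 46: smallest pos >= 46 is 77 -> ND
Op 10: route key 82: smallest pos >= 82 is 90 -> NE
Final route key 31: smallest pos >= 31 is 37 -> NB

Answer: NB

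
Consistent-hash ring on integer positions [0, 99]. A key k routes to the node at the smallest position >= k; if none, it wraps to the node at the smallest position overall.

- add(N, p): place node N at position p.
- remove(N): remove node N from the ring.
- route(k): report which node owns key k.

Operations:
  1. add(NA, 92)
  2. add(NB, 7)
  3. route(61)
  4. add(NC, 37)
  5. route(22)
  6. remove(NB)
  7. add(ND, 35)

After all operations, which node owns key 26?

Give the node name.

Op 1: add NA@92 -> ring=[92:NA]
Op 2: add NB@7 -> ring=[7:NB,92:NA]
Op 3: route key 61: smallest pos >= 61 is 92 -> NA
Op 4: add NC@37 -> ring=[7:NB,37:NC,92:NA]
Op 5: route key 22: smallest pos >= 22 is 37 -> NC
Op 6: remove NB -> ring=[37:NC,92:NA]
Op 7: add ND@35 -> ring=[35:ND,37:NC,92:NA]
Final route key 26: smallest pos >= 26 is 35 -> ND

Answer: ND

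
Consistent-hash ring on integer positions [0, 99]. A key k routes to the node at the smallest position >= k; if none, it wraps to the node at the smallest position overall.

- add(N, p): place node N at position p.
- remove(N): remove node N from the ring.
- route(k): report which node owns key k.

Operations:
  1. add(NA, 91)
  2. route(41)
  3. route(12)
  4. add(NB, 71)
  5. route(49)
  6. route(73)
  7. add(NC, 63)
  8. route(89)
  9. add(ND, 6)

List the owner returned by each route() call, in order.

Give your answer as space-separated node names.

Op 1: add NA@91 -> ring=[91:NA]
Op 2: route key 41: smallest pos >= 41 is 91 -> NA
Op 3: route key 12: smallest pos >= 12 is 91 -> NA
Op 4: add NB@71 -> ring=[71:NB,91:NA]
Op 5: route key 49: smallest pos >= 49 is 71 -> NB
Op 6: route key 73: smallest pos >= 73 is 91 -> NA
Op 7: add NC@63 -> ring=[63:NC,71:NB,91:NA]
Op 8: route key 89: smallest pos >= 89 is 91 -> NA
Op 9: add ND@6 -> ring=[6:ND,63:NC,71:NB,91:NA]

Answer: NA NA NB NA NA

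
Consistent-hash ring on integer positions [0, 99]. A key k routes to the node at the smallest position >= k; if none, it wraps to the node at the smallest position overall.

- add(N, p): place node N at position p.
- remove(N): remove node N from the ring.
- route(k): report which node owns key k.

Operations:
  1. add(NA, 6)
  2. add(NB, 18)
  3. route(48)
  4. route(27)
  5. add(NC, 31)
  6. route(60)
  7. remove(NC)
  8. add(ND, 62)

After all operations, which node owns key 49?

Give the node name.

Answer: ND

Derivation:
Op 1: add NA@6 -> ring=[6:NA]
Op 2: add NB@18 -> ring=[6:NA,18:NB]
Op 3: route key 48: none >= 48, wrap to smallest pos 6 -> NA
Op 4: route key 27: none >= 27, wrap to smallest pos 6 -> NA
Op 5: add NC@31 -> ring=[6:NA,18:NB,31:NC]
Op 6: route key 60: none >= 60, wrap to smallest pos 6 -> NA
Op 7: remove NC -> ring=[6:NA,18:NB]
Op 8: add ND@62 -> ring=[6:NA,18:NB,62:ND]
Final route key 49: smallest pos >= 49 is 62 -> ND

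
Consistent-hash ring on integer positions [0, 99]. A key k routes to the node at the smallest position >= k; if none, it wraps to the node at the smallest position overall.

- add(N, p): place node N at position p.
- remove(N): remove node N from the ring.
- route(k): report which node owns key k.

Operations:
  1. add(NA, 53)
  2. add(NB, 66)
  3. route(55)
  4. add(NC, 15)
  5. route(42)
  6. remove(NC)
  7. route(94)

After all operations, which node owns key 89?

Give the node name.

Answer: NA

Derivation:
Op 1: add NA@53 -> ring=[53:NA]
Op 2: add NB@66 -> ring=[53:NA,66:NB]
Op 3: route key 55: smallest pos >= 55 is 66 -> NB
Op 4: add NC@15 -> ring=[15:NC,53:NA,66:NB]
Op 5: route key 42: smallest pos >= 42 is 53 -> NA
Op 6: remove NC -> ring=[53:NA,66:NB]
Op 7: route key 94: none >= 94, wrap to smallest pos 53 -> NA
Final route key 89: none >= 89, wrap to smallest pos 53 -> NA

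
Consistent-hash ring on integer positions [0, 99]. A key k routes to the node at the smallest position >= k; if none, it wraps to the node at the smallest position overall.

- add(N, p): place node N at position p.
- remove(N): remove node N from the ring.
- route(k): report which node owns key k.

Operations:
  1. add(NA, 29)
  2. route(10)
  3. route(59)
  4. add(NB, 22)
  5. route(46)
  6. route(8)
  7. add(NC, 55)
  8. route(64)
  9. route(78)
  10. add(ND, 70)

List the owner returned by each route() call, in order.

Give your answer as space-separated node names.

Op 1: add NA@29 -> ring=[29:NA]
Op 2: route key 10: smallest pos >= 10 is 29 -> NA
Op 3: route key 59: none >= 59, wrap to smallest pos 29 -> NA
Op 4: add NB@22 -> ring=[22:NB,29:NA]
Op 5: route key 46: none >= 46, wrap to smallest pos 22 -> NB
Op 6: route key 8: smallest pos >= 8 is 22 -> NB
Op 7: add NC@55 -> ring=[22:NB,29:NA,55:NC]
Op 8: route key 64: none >= 64, wrap to smallest pos 22 -> NB
Op 9: route key 78: none >= 78, wrap to smallest pos 22 -> NB
Op 10: add ND@70 -> ring=[22:NB,29:NA,55:NC,70:ND]

Answer: NA NA NB NB NB NB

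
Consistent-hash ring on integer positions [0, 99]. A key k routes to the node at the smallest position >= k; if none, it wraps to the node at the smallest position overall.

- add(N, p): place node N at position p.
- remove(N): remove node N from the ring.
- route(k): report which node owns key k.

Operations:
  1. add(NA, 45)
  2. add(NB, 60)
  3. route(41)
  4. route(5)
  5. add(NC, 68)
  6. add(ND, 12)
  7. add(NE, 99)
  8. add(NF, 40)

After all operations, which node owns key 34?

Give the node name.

Op 1: add NA@45 -> ring=[45:NA]
Op 2: add NB@60 -> ring=[45:NA,60:NB]
Op 3: route key 41: smallest pos >= 41 is 45 -> NA
Op 4: route key 5: smallest pos >= 5 is 45 -> NA
Op 5: add NC@68 -> ring=[45:NA,60:NB,68:NC]
Op 6: add ND@12 -> ring=[12:ND,45:NA,60:NB,68:NC]
Op 7: add NE@99 -> ring=[12:ND,45:NA,60:NB,68:NC,99:NE]
Op 8: add NF@40 -> ring=[12:ND,40:NF,45:NA,60:NB,68:NC,99:NE]
Final route key 34: smallest pos >= 34 is 40 -> NF

Answer: NF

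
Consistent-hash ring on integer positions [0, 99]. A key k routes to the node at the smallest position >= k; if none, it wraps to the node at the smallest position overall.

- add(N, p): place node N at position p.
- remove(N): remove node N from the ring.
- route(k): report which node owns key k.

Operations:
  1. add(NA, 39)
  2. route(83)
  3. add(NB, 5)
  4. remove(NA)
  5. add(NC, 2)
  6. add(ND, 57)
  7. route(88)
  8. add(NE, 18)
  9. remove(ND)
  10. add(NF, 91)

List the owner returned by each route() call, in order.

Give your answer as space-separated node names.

Answer: NA NC

Derivation:
Op 1: add NA@39 -> ring=[39:NA]
Op 2: route key 83: none >= 83, wrap to smallest pos 39 -> NA
Op 3: add NB@5 -> ring=[5:NB,39:NA]
Op 4: remove NA -> ring=[5:NB]
Op 5: add NC@2 -> ring=[2:NC,5:NB]
Op 6: add ND@57 -> ring=[2:NC,5:NB,57:ND]
Op 7: route key 88: none >= 88, wrap to smallest pos 2 -> NC
Op 8: add NE@18 -> ring=[2:NC,5:NB,18:NE,57:ND]
Op 9: remove ND -> ring=[2:NC,5:NB,18:NE]
Op 10: add NF@91 -> ring=[2:NC,5:NB,18:NE,91:NF]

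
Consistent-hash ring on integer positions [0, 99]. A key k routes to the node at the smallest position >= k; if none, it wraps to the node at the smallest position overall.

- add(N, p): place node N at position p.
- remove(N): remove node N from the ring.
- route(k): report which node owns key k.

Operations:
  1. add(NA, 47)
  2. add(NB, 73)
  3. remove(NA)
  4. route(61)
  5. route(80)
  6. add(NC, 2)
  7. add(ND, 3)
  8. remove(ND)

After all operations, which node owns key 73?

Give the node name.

Answer: NB

Derivation:
Op 1: add NA@47 -> ring=[47:NA]
Op 2: add NB@73 -> ring=[47:NA,73:NB]
Op 3: remove NA -> ring=[73:NB]
Op 4: route key 61: smallest pos >= 61 is 73 -> NB
Op 5: route key 80: none >= 80, wrap to smallest pos 73 -> NB
Op 6: add NC@2 -> ring=[2:NC,73:NB]
Op 7: add ND@3 -> ring=[2:NC,3:ND,73:NB]
Op 8: remove ND -> ring=[2:NC,73:NB]
Final route key 73: smallest pos >= 73 is 73 -> NB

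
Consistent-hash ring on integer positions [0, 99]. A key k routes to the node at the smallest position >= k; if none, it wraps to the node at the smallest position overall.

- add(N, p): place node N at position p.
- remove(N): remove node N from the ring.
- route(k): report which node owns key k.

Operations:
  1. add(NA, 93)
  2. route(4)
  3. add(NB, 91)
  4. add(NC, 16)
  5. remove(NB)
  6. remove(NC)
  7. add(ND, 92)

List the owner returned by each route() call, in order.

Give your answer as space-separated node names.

Op 1: add NA@93 -> ring=[93:NA]
Op 2: route key 4: smallest pos >= 4 is 93 -> NA
Op 3: add NB@91 -> ring=[91:NB,93:NA]
Op 4: add NC@16 -> ring=[16:NC,91:NB,93:NA]
Op 5: remove NB -> ring=[16:NC,93:NA]
Op 6: remove NC -> ring=[93:NA]
Op 7: add ND@92 -> ring=[92:ND,93:NA]

Answer: NA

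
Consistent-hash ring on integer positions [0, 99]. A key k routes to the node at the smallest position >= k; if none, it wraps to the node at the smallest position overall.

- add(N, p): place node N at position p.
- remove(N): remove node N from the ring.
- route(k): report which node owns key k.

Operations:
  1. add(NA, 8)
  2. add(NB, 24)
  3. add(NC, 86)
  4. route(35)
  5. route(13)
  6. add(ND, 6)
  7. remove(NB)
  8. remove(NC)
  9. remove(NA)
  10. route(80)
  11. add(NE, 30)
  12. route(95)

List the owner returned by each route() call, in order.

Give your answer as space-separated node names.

Answer: NC NB ND ND

Derivation:
Op 1: add NA@8 -> ring=[8:NA]
Op 2: add NB@24 -> ring=[8:NA,24:NB]
Op 3: add NC@86 -> ring=[8:NA,24:NB,86:NC]
Op 4: route key 35: smallest pos >= 35 is 86 -> NC
Op 5: route key 13: smallest pos >= 13 is 24 -> NB
Op 6: add ND@6 -> ring=[6:ND,8:NA,24:NB,86:NC]
Op 7: remove NB -> ring=[6:ND,8:NA,86:NC]
Op 8: remove NC -> ring=[6:ND,8:NA]
Op 9: remove NA -> ring=[6:ND]
Op 10: route key 80: none >= 80, wrap to smallest pos 6 -> ND
Op 11: add NE@30 -> ring=[6:ND,30:NE]
Op 12: route key 95: none >= 95, wrap to smallest pos 6 -> ND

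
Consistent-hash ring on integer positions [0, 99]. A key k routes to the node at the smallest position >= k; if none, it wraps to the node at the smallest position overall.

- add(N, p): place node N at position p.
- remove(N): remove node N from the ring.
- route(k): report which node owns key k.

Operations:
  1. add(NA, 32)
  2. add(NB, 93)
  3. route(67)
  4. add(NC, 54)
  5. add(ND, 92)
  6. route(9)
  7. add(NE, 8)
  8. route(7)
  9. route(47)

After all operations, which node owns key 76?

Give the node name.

Answer: ND

Derivation:
Op 1: add NA@32 -> ring=[32:NA]
Op 2: add NB@93 -> ring=[32:NA,93:NB]
Op 3: route key 67: smallest pos >= 67 is 93 -> NB
Op 4: add NC@54 -> ring=[32:NA,54:NC,93:NB]
Op 5: add ND@92 -> ring=[32:NA,54:NC,92:ND,93:NB]
Op 6: route key 9: smallest pos >= 9 is 32 -> NA
Op 7: add NE@8 -> ring=[8:NE,32:NA,54:NC,92:ND,93:NB]
Op 8: route key 7: smallest pos >= 7 is 8 -> NE
Op 9: route key 47: smallest pos >= 47 is 54 -> NC
Final route key 76: smallest pos >= 76 is 92 -> ND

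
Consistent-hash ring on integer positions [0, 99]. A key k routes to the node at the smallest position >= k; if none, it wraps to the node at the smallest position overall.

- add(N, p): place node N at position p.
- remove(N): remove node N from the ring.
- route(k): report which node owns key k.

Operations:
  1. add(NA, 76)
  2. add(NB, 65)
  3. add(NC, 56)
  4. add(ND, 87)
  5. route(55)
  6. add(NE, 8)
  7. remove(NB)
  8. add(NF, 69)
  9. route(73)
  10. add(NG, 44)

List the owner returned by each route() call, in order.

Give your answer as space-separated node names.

Op 1: add NA@76 -> ring=[76:NA]
Op 2: add NB@65 -> ring=[65:NB,76:NA]
Op 3: add NC@56 -> ring=[56:NC,65:NB,76:NA]
Op 4: add ND@87 -> ring=[56:NC,65:NB,76:NA,87:ND]
Op 5: route key 55: smallest pos >= 55 is 56 -> NC
Op 6: add NE@8 -> ring=[8:NE,56:NC,65:NB,76:NA,87:ND]
Op 7: remove NB -> ring=[8:NE,56:NC,76:NA,87:ND]
Op 8: add NF@69 -> ring=[8:NE,56:NC,69:NF,76:NA,87:ND]
Op 9: route key 73: smallest pos >= 73 is 76 -> NA
Op 10: add NG@44 -> ring=[8:NE,44:NG,56:NC,69:NF,76:NA,87:ND]

Answer: NC NA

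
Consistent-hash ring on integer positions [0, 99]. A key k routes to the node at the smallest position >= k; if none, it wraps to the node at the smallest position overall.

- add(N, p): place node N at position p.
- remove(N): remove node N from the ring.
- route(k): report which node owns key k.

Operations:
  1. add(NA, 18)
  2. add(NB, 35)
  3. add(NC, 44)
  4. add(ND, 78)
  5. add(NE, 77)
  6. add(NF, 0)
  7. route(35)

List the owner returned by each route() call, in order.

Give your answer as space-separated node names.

Op 1: add NA@18 -> ring=[18:NA]
Op 2: add NB@35 -> ring=[18:NA,35:NB]
Op 3: add NC@44 -> ring=[18:NA,35:NB,44:NC]
Op 4: add ND@78 -> ring=[18:NA,35:NB,44:NC,78:ND]
Op 5: add NE@77 -> ring=[18:NA,35:NB,44:NC,77:NE,78:ND]
Op 6: add NF@0 -> ring=[0:NF,18:NA,35:NB,44:NC,77:NE,78:ND]
Op 7: route key 35: smallest pos >= 35 is 35 -> NB

Answer: NB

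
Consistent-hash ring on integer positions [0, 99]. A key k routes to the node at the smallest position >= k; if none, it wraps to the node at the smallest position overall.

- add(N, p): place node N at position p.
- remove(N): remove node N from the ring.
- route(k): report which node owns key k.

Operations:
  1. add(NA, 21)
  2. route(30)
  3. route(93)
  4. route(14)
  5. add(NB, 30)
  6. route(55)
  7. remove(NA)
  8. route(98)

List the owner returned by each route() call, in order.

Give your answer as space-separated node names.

Answer: NA NA NA NA NB

Derivation:
Op 1: add NA@21 -> ring=[21:NA]
Op 2: route key 30: none >= 30, wrap to smallest pos 21 -> NA
Op 3: route key 93: none >= 93, wrap to smallest pos 21 -> NA
Op 4: route key 14: smallest pos >= 14 is 21 -> NA
Op 5: add NB@30 -> ring=[21:NA,30:NB]
Op 6: route key 55: none >= 55, wrap to smallest pos 21 -> NA
Op 7: remove NA -> ring=[30:NB]
Op 8: route key 98: none >= 98, wrap to smallest pos 30 -> NB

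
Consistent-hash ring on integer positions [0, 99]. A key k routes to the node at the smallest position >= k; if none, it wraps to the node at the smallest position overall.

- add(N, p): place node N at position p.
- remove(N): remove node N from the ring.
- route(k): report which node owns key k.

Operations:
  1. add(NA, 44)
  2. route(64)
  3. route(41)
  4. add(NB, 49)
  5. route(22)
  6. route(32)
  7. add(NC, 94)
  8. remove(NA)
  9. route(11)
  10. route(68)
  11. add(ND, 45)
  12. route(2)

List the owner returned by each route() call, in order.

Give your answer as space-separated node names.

Op 1: add NA@44 -> ring=[44:NA]
Op 2: route key 64: none >= 64, wrap to smallest pos 44 -> NA
Op 3: route key 41: smallest pos >= 41 is 44 -> NA
Op 4: add NB@49 -> ring=[44:NA,49:NB]
Op 5: route key 22: smallest pos >= 22 is 44 -> NA
Op 6: route key 32: smallest pos >= 32 is 44 -> NA
Op 7: add NC@94 -> ring=[44:NA,49:NB,94:NC]
Op 8: remove NA -> ring=[49:NB,94:NC]
Op 9: route key 11: smallest pos >= 11 is 49 -> NB
Op 10: route key 68: smallest pos >= 68 is 94 -> NC
Op 11: add ND@45 -> ring=[45:ND,49:NB,94:NC]
Op 12: route key 2: smallest pos >= 2 is 45 -> ND

Answer: NA NA NA NA NB NC ND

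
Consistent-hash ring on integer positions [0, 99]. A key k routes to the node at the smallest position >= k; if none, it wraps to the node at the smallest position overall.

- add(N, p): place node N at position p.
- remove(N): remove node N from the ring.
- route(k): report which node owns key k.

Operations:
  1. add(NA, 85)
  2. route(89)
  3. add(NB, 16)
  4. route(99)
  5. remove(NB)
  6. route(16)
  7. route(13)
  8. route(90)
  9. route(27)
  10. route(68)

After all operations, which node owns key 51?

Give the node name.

Op 1: add NA@85 -> ring=[85:NA]
Op 2: route key 89: none >= 89, wrap to smallest pos 85 -> NA
Op 3: add NB@16 -> ring=[16:NB,85:NA]
Op 4: route key 99: none >= 99, wrap to smallest pos 16 -> NB
Op 5: remove NB -> ring=[85:NA]
Op 6: route key 16: smallest pos >= 16 is 85 -> NA
Op 7: route key 13: smallest pos >= 13 is 85 -> NA
Op 8: route key 90: none >= 90, wrap to smallest pos 85 -> NA
Op 9: route key 27: smallest pos >= 27 is 85 -> NA
Op 10: route key 68: smallest pos >= 68 is 85 -> NA
Final route key 51: smallest pos >= 51 is 85 -> NA

Answer: NA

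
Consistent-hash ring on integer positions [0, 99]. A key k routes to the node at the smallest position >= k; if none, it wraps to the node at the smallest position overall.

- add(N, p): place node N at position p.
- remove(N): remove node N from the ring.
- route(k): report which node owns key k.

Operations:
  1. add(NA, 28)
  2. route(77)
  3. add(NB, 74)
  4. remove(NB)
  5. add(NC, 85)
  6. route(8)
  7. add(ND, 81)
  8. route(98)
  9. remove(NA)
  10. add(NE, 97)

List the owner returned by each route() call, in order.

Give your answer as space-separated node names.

Answer: NA NA NA

Derivation:
Op 1: add NA@28 -> ring=[28:NA]
Op 2: route key 77: none >= 77, wrap to smallest pos 28 -> NA
Op 3: add NB@74 -> ring=[28:NA,74:NB]
Op 4: remove NB -> ring=[28:NA]
Op 5: add NC@85 -> ring=[28:NA,85:NC]
Op 6: route key 8: smallest pos >= 8 is 28 -> NA
Op 7: add ND@81 -> ring=[28:NA,81:ND,85:NC]
Op 8: route key 98: none >= 98, wrap to smallest pos 28 -> NA
Op 9: remove NA -> ring=[81:ND,85:NC]
Op 10: add NE@97 -> ring=[81:ND,85:NC,97:NE]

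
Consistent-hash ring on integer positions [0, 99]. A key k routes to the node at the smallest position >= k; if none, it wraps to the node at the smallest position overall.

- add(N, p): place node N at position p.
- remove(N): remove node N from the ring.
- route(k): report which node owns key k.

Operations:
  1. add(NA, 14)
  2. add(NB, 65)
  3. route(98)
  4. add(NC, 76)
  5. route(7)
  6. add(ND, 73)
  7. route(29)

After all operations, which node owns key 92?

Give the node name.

Op 1: add NA@14 -> ring=[14:NA]
Op 2: add NB@65 -> ring=[14:NA,65:NB]
Op 3: route key 98: none >= 98, wrap to smallest pos 14 -> NA
Op 4: add NC@76 -> ring=[14:NA,65:NB,76:NC]
Op 5: route key 7: smallest pos >= 7 is 14 -> NA
Op 6: add ND@73 -> ring=[14:NA,65:NB,73:ND,76:NC]
Op 7: route key 29: smallest pos >= 29 is 65 -> NB
Final route key 92: none >= 92, wrap to smallest pos 14 -> NA

Answer: NA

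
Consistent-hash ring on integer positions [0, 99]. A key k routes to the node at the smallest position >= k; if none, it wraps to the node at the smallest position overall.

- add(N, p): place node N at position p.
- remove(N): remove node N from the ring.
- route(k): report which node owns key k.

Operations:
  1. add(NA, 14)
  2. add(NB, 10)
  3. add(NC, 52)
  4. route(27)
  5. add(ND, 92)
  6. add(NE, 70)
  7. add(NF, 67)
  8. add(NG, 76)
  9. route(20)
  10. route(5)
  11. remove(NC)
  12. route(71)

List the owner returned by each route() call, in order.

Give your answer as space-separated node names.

Op 1: add NA@14 -> ring=[14:NA]
Op 2: add NB@10 -> ring=[10:NB,14:NA]
Op 3: add NC@52 -> ring=[10:NB,14:NA,52:NC]
Op 4: route key 27: smallest pos >= 27 is 52 -> NC
Op 5: add ND@92 -> ring=[10:NB,14:NA,52:NC,92:ND]
Op 6: add NE@70 -> ring=[10:NB,14:NA,52:NC,70:NE,92:ND]
Op 7: add NF@67 -> ring=[10:NB,14:NA,52:NC,67:NF,70:NE,92:ND]
Op 8: add NG@76 -> ring=[10:NB,14:NA,52:NC,67:NF,70:NE,76:NG,92:ND]
Op 9: route key 20: smallest pos >= 20 is 52 -> NC
Op 10: route key 5: smallest pos >= 5 is 10 -> NB
Op 11: remove NC -> ring=[10:NB,14:NA,67:NF,70:NE,76:NG,92:ND]
Op 12: route key 71: smallest pos >= 71 is 76 -> NG

Answer: NC NC NB NG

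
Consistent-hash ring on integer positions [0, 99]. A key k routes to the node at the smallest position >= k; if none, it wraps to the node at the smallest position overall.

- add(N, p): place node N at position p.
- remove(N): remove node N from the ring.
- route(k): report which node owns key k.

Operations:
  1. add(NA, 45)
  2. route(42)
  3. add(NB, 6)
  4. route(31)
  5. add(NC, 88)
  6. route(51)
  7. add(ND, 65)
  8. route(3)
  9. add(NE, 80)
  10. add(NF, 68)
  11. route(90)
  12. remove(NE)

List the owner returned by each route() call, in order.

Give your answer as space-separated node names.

Answer: NA NA NC NB NB

Derivation:
Op 1: add NA@45 -> ring=[45:NA]
Op 2: route key 42: smallest pos >= 42 is 45 -> NA
Op 3: add NB@6 -> ring=[6:NB,45:NA]
Op 4: route key 31: smallest pos >= 31 is 45 -> NA
Op 5: add NC@88 -> ring=[6:NB,45:NA,88:NC]
Op 6: route key 51: smallest pos >= 51 is 88 -> NC
Op 7: add ND@65 -> ring=[6:NB,45:NA,65:ND,88:NC]
Op 8: route key 3: smallest pos >= 3 is 6 -> NB
Op 9: add NE@80 -> ring=[6:NB,45:NA,65:ND,80:NE,88:NC]
Op 10: add NF@68 -> ring=[6:NB,45:NA,65:ND,68:NF,80:NE,88:NC]
Op 11: route key 90: none >= 90, wrap to smallest pos 6 -> NB
Op 12: remove NE -> ring=[6:NB,45:NA,65:ND,68:NF,88:NC]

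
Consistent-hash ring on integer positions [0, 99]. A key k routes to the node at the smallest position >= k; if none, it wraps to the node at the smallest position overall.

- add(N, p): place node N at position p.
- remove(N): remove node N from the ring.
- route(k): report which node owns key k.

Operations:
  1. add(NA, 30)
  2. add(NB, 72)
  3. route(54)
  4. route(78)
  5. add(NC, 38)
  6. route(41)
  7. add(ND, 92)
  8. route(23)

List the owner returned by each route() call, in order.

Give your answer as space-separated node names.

Op 1: add NA@30 -> ring=[30:NA]
Op 2: add NB@72 -> ring=[30:NA,72:NB]
Op 3: route key 54: smallest pos >= 54 is 72 -> NB
Op 4: route key 78: none >= 78, wrap to smallest pos 30 -> NA
Op 5: add NC@38 -> ring=[30:NA,38:NC,72:NB]
Op 6: route key 41: smallest pos >= 41 is 72 -> NB
Op 7: add ND@92 -> ring=[30:NA,38:NC,72:NB,92:ND]
Op 8: route key 23: smallest pos >= 23 is 30 -> NA

Answer: NB NA NB NA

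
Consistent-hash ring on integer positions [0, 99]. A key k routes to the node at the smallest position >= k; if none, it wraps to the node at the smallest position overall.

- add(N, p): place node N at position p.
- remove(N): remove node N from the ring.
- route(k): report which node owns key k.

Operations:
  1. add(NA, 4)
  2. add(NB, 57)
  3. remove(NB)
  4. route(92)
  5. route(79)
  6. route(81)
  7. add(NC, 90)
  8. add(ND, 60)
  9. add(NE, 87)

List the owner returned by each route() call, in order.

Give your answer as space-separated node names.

Op 1: add NA@4 -> ring=[4:NA]
Op 2: add NB@57 -> ring=[4:NA,57:NB]
Op 3: remove NB -> ring=[4:NA]
Op 4: route key 92: none >= 92, wrap to smallest pos 4 -> NA
Op 5: route key 79: none >= 79, wrap to smallest pos 4 -> NA
Op 6: route key 81: none >= 81, wrap to smallest pos 4 -> NA
Op 7: add NC@90 -> ring=[4:NA,90:NC]
Op 8: add ND@60 -> ring=[4:NA,60:ND,90:NC]
Op 9: add NE@87 -> ring=[4:NA,60:ND,87:NE,90:NC]

Answer: NA NA NA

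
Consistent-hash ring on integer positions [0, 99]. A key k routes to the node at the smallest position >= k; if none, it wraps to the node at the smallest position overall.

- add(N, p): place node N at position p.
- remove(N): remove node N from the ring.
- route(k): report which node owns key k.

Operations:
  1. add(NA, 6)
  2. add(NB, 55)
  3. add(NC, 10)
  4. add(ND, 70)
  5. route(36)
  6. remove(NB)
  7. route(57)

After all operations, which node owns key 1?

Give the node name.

Op 1: add NA@6 -> ring=[6:NA]
Op 2: add NB@55 -> ring=[6:NA,55:NB]
Op 3: add NC@10 -> ring=[6:NA,10:NC,55:NB]
Op 4: add ND@70 -> ring=[6:NA,10:NC,55:NB,70:ND]
Op 5: route key 36: smallest pos >= 36 is 55 -> NB
Op 6: remove NB -> ring=[6:NA,10:NC,70:ND]
Op 7: route key 57: smallest pos >= 57 is 70 -> ND
Final route key 1: smallest pos >= 1 is 6 -> NA

Answer: NA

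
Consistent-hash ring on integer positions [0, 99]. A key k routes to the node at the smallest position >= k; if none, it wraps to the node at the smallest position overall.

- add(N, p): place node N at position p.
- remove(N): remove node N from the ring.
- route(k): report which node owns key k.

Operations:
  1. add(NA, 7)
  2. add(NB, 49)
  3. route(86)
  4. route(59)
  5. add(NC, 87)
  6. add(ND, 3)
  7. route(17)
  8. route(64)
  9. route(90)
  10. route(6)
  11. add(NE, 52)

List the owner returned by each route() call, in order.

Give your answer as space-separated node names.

Op 1: add NA@7 -> ring=[7:NA]
Op 2: add NB@49 -> ring=[7:NA,49:NB]
Op 3: route key 86: none >= 86, wrap to smallest pos 7 -> NA
Op 4: route key 59: none >= 59, wrap to smallest pos 7 -> NA
Op 5: add NC@87 -> ring=[7:NA,49:NB,87:NC]
Op 6: add ND@3 -> ring=[3:ND,7:NA,49:NB,87:NC]
Op 7: route key 17: smallest pos >= 17 is 49 -> NB
Op 8: route key 64: smallest pos >= 64 is 87 -> NC
Op 9: route key 90: none >= 90, wrap to smallest pos 3 -> ND
Op 10: route key 6: smallest pos >= 6 is 7 -> NA
Op 11: add NE@52 -> ring=[3:ND,7:NA,49:NB,52:NE,87:NC]

Answer: NA NA NB NC ND NA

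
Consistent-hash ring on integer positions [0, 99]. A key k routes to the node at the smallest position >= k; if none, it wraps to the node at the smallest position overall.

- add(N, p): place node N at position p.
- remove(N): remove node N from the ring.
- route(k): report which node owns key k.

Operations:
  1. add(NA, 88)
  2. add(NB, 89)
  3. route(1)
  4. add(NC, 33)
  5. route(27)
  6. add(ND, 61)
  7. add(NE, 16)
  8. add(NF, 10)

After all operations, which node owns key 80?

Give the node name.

Op 1: add NA@88 -> ring=[88:NA]
Op 2: add NB@89 -> ring=[88:NA,89:NB]
Op 3: route key 1: smallest pos >= 1 is 88 -> NA
Op 4: add NC@33 -> ring=[33:NC,88:NA,89:NB]
Op 5: route key 27: smallest pos >= 27 is 33 -> NC
Op 6: add ND@61 -> ring=[33:NC,61:ND,88:NA,89:NB]
Op 7: add NE@16 -> ring=[16:NE,33:NC,61:ND,88:NA,89:NB]
Op 8: add NF@10 -> ring=[10:NF,16:NE,33:NC,61:ND,88:NA,89:NB]
Final route key 80: smallest pos >= 80 is 88 -> NA

Answer: NA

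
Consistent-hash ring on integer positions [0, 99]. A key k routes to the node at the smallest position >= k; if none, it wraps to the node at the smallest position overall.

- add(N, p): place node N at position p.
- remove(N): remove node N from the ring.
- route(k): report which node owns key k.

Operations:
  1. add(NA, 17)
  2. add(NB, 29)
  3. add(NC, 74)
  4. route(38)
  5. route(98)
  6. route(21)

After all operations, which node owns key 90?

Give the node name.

Op 1: add NA@17 -> ring=[17:NA]
Op 2: add NB@29 -> ring=[17:NA,29:NB]
Op 3: add NC@74 -> ring=[17:NA,29:NB,74:NC]
Op 4: route key 38: smallest pos >= 38 is 74 -> NC
Op 5: route key 98: none >= 98, wrap to smallest pos 17 -> NA
Op 6: route key 21: smallest pos >= 21 is 29 -> NB
Final route key 90: none >= 90, wrap to smallest pos 17 -> NA

Answer: NA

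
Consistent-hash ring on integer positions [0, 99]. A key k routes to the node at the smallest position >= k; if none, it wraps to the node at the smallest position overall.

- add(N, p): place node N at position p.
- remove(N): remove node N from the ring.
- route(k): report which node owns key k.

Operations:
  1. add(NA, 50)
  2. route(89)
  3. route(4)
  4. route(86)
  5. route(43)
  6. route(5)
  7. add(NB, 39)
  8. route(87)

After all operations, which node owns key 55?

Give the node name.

Op 1: add NA@50 -> ring=[50:NA]
Op 2: route key 89: none >= 89, wrap to smallest pos 50 -> NA
Op 3: route key 4: smallest pos >= 4 is 50 -> NA
Op 4: route key 86: none >= 86, wrap to smallest pos 50 -> NA
Op 5: route key 43: smallest pos >= 43 is 50 -> NA
Op 6: route key 5: smallest pos >= 5 is 50 -> NA
Op 7: add NB@39 -> ring=[39:NB,50:NA]
Op 8: route key 87: none >= 87, wrap to smallest pos 39 -> NB
Final route key 55: none >= 55, wrap to smallest pos 39 -> NB

Answer: NB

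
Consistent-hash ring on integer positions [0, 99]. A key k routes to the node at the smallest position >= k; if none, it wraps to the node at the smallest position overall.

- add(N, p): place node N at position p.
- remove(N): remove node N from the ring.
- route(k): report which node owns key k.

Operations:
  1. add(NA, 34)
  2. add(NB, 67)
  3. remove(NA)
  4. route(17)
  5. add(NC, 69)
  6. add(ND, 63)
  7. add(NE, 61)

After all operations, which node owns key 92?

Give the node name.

Op 1: add NA@34 -> ring=[34:NA]
Op 2: add NB@67 -> ring=[34:NA,67:NB]
Op 3: remove NA -> ring=[67:NB]
Op 4: route key 17: smallest pos >= 17 is 67 -> NB
Op 5: add NC@69 -> ring=[67:NB,69:NC]
Op 6: add ND@63 -> ring=[63:ND,67:NB,69:NC]
Op 7: add NE@61 -> ring=[61:NE,63:ND,67:NB,69:NC]
Final route key 92: none >= 92, wrap to smallest pos 61 -> NE

Answer: NE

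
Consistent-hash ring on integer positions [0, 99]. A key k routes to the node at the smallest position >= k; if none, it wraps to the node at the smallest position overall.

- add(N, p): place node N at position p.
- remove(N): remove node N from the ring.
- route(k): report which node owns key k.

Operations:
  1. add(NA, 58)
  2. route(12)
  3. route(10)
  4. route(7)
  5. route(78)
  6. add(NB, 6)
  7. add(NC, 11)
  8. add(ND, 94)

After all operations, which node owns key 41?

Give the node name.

Answer: NA

Derivation:
Op 1: add NA@58 -> ring=[58:NA]
Op 2: route key 12: smallest pos >= 12 is 58 -> NA
Op 3: route key 10: smallest pos >= 10 is 58 -> NA
Op 4: route key 7: smallest pos >= 7 is 58 -> NA
Op 5: route key 78: none >= 78, wrap to smallest pos 58 -> NA
Op 6: add NB@6 -> ring=[6:NB,58:NA]
Op 7: add NC@11 -> ring=[6:NB,11:NC,58:NA]
Op 8: add ND@94 -> ring=[6:NB,11:NC,58:NA,94:ND]
Final route key 41: smallest pos >= 41 is 58 -> NA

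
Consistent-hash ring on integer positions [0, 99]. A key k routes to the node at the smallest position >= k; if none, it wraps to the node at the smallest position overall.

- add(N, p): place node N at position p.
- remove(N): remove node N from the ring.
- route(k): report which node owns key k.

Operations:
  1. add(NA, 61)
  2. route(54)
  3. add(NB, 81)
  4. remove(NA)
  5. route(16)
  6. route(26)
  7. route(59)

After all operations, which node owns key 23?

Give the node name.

Op 1: add NA@61 -> ring=[61:NA]
Op 2: route key 54: smallest pos >= 54 is 61 -> NA
Op 3: add NB@81 -> ring=[61:NA,81:NB]
Op 4: remove NA -> ring=[81:NB]
Op 5: route key 16: smallest pos >= 16 is 81 -> NB
Op 6: route key 26: smallest pos >= 26 is 81 -> NB
Op 7: route key 59: smallest pos >= 59 is 81 -> NB
Final route key 23: smallest pos >= 23 is 81 -> NB

Answer: NB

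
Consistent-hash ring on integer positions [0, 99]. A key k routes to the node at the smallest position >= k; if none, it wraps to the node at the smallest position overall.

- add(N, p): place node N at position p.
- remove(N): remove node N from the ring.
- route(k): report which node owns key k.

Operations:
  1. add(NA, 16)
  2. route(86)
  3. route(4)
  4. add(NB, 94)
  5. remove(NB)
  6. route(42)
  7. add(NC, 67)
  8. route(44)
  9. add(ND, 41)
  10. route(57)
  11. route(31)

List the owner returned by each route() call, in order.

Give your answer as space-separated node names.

Op 1: add NA@16 -> ring=[16:NA]
Op 2: route key 86: none >= 86, wrap to smallest pos 16 -> NA
Op 3: route key 4: smallest pos >= 4 is 16 -> NA
Op 4: add NB@94 -> ring=[16:NA,94:NB]
Op 5: remove NB -> ring=[16:NA]
Op 6: route key 42: none >= 42, wrap to smallest pos 16 -> NA
Op 7: add NC@67 -> ring=[16:NA,67:NC]
Op 8: route key 44: smallest pos >= 44 is 67 -> NC
Op 9: add ND@41 -> ring=[16:NA,41:ND,67:NC]
Op 10: route key 57: smallest pos >= 57 is 67 -> NC
Op 11: route key 31: smallest pos >= 31 is 41 -> ND

Answer: NA NA NA NC NC ND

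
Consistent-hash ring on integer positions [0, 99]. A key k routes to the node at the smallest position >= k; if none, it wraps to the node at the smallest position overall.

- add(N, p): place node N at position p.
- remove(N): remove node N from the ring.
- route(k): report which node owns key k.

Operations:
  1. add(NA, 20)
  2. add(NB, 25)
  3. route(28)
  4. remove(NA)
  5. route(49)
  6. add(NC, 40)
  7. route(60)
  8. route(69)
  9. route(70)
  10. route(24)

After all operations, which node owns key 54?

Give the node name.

Op 1: add NA@20 -> ring=[20:NA]
Op 2: add NB@25 -> ring=[20:NA,25:NB]
Op 3: route key 28: none >= 28, wrap to smallest pos 20 -> NA
Op 4: remove NA -> ring=[25:NB]
Op 5: route key 49: none >= 49, wrap to smallest pos 25 -> NB
Op 6: add NC@40 -> ring=[25:NB,40:NC]
Op 7: route key 60: none >= 60, wrap to smallest pos 25 -> NB
Op 8: route key 69: none >= 69, wrap to smallest pos 25 -> NB
Op 9: route key 70: none >= 70, wrap to smallest pos 25 -> NB
Op 10: route key 24: smallest pos >= 24 is 25 -> NB
Final route key 54: none >= 54, wrap to smallest pos 25 -> NB

Answer: NB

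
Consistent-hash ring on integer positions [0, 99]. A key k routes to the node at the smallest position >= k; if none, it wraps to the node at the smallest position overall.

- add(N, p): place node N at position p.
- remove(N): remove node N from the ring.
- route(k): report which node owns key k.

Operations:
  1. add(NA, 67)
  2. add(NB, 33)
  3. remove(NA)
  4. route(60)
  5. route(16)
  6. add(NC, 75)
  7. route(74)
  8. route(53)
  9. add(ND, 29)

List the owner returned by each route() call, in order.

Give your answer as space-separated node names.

Op 1: add NA@67 -> ring=[67:NA]
Op 2: add NB@33 -> ring=[33:NB,67:NA]
Op 3: remove NA -> ring=[33:NB]
Op 4: route key 60: none >= 60, wrap to smallest pos 33 -> NB
Op 5: route key 16: smallest pos >= 16 is 33 -> NB
Op 6: add NC@75 -> ring=[33:NB,75:NC]
Op 7: route key 74: smallest pos >= 74 is 75 -> NC
Op 8: route key 53: smallest pos >= 53 is 75 -> NC
Op 9: add ND@29 -> ring=[29:ND,33:NB,75:NC]

Answer: NB NB NC NC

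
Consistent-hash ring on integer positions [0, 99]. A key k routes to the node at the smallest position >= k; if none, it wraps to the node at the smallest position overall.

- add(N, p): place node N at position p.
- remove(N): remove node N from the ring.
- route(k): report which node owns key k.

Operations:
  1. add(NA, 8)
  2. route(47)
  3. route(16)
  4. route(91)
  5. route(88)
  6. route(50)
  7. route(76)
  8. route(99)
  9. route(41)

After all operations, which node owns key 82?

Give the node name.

Answer: NA

Derivation:
Op 1: add NA@8 -> ring=[8:NA]
Op 2: route key 47: none >= 47, wrap to smallest pos 8 -> NA
Op 3: route key 16: none >= 16, wrap to smallest pos 8 -> NA
Op 4: route key 91: none >= 91, wrap to smallest pos 8 -> NA
Op 5: route key 88: none >= 88, wrap to smallest pos 8 -> NA
Op 6: route key 50: none >= 50, wrap to smallest pos 8 -> NA
Op 7: route key 76: none >= 76, wrap to smallest pos 8 -> NA
Op 8: route key 99: none >= 99, wrap to smallest pos 8 -> NA
Op 9: route key 41: none >= 41, wrap to smallest pos 8 -> NA
Final route key 82: none >= 82, wrap to smallest pos 8 -> NA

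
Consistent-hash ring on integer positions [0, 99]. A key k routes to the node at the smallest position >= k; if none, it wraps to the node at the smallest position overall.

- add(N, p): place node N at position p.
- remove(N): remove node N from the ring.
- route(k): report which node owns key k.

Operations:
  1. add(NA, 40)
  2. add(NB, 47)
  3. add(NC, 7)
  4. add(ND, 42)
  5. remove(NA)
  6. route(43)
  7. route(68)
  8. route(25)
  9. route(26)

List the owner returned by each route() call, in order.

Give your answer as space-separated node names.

Op 1: add NA@40 -> ring=[40:NA]
Op 2: add NB@47 -> ring=[40:NA,47:NB]
Op 3: add NC@7 -> ring=[7:NC,40:NA,47:NB]
Op 4: add ND@42 -> ring=[7:NC,40:NA,42:ND,47:NB]
Op 5: remove NA -> ring=[7:NC,42:ND,47:NB]
Op 6: route key 43: smallest pos >= 43 is 47 -> NB
Op 7: route key 68: none >= 68, wrap to smallest pos 7 -> NC
Op 8: route key 25: smallest pos >= 25 is 42 -> ND
Op 9: route key 26: smallest pos >= 26 is 42 -> ND

Answer: NB NC ND ND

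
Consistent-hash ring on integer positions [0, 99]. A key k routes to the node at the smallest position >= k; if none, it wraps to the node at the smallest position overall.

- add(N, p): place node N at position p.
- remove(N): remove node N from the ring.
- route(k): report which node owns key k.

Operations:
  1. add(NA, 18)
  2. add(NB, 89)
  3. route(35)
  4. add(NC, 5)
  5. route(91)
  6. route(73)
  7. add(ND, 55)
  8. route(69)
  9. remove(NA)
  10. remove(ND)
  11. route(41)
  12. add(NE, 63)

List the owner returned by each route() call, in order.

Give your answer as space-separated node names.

Answer: NB NC NB NB NB

Derivation:
Op 1: add NA@18 -> ring=[18:NA]
Op 2: add NB@89 -> ring=[18:NA,89:NB]
Op 3: route key 35: smallest pos >= 35 is 89 -> NB
Op 4: add NC@5 -> ring=[5:NC,18:NA,89:NB]
Op 5: route key 91: none >= 91, wrap to smallest pos 5 -> NC
Op 6: route key 73: smallest pos >= 73 is 89 -> NB
Op 7: add ND@55 -> ring=[5:NC,18:NA,55:ND,89:NB]
Op 8: route key 69: smallest pos >= 69 is 89 -> NB
Op 9: remove NA -> ring=[5:NC,55:ND,89:NB]
Op 10: remove ND -> ring=[5:NC,89:NB]
Op 11: route key 41: smallest pos >= 41 is 89 -> NB
Op 12: add NE@63 -> ring=[5:NC,63:NE,89:NB]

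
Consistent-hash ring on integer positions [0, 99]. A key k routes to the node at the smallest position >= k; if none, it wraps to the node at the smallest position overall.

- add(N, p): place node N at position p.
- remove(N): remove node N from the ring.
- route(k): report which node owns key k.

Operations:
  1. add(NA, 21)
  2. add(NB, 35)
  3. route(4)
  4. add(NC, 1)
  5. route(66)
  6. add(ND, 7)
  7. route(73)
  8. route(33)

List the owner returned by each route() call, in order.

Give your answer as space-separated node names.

Op 1: add NA@21 -> ring=[21:NA]
Op 2: add NB@35 -> ring=[21:NA,35:NB]
Op 3: route key 4: smallest pos >= 4 is 21 -> NA
Op 4: add NC@1 -> ring=[1:NC,21:NA,35:NB]
Op 5: route key 66: none >= 66, wrap to smallest pos 1 -> NC
Op 6: add ND@7 -> ring=[1:NC,7:ND,21:NA,35:NB]
Op 7: route key 73: none >= 73, wrap to smallest pos 1 -> NC
Op 8: route key 33: smallest pos >= 33 is 35 -> NB

Answer: NA NC NC NB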